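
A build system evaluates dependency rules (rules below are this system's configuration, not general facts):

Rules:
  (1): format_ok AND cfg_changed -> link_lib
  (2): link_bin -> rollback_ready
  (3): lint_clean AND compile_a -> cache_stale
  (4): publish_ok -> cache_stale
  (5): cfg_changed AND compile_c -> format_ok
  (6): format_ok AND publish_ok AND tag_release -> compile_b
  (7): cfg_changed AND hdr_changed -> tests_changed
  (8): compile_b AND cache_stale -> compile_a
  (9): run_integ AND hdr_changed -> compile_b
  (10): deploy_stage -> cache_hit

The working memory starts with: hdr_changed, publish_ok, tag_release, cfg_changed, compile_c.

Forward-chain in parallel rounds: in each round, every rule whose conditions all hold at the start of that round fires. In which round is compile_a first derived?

Round 1 fires (4), (5), (7), giving cache_stale, format_ok, tests_changed.
Round 2 fires (1), (6), giving link_lib, compile_b.
Round 3 fires (8), giving compile_a.
compile_a first appears in round 3.

3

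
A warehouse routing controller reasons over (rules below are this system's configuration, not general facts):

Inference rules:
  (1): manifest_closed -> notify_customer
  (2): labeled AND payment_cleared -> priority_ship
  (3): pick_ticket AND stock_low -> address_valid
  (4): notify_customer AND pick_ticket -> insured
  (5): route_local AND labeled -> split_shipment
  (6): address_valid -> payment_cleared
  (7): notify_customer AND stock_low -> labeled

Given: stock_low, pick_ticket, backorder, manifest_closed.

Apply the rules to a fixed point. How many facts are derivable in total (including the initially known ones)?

10

Round 1: (1) [manifest_closed -> notify_customer]; (3) [pick_ticket AND stock_low -> address_valid]. New: notify_customer, address_valid.
Round 2: (4) [notify_customer AND pick_ticket -> insured]; (6) [address_valid -> payment_cleared]; (7) [notify_customer AND stock_low -> labeled]. New: insured, payment_cleared, labeled.
Round 3: (2) [labeled AND payment_cleared -> priority_ship]. New: priority_ship.
Closure: {address_valid, backorder, insured, labeled, manifest_closed, notify_customer, payment_cleared, pick_ticket, priority_ship, stock_low} — 10 facts.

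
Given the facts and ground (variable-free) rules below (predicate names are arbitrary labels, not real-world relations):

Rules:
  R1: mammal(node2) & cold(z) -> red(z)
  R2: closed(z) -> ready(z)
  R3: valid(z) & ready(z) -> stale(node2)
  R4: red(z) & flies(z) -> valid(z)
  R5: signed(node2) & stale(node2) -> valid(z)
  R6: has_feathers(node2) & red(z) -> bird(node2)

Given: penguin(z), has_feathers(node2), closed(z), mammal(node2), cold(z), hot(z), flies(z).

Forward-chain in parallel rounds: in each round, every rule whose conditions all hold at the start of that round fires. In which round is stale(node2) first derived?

3

Round 1 fires R1, R2, giving red(z), ready(z).
Round 2 fires R4, R6, giving valid(z), bird(node2).
Round 3 fires R3, giving stale(node2).
stale(node2) first appears in round 3.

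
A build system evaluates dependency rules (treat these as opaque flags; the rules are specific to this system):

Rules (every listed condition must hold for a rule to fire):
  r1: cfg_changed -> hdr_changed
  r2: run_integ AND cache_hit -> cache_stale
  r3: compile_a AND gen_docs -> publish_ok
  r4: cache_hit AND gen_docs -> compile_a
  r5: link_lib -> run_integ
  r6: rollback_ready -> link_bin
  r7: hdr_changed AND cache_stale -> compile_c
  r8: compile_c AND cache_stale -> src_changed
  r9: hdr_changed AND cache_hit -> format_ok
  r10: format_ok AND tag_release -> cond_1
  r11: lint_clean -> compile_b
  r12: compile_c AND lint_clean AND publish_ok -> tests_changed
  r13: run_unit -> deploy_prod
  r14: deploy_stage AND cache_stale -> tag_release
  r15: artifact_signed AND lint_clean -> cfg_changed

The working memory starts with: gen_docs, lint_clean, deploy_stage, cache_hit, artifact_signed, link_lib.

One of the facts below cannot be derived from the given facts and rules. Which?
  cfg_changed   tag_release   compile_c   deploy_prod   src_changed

deploy_prod

Round 1 fires r4, r5, r11, r15, giving compile_a, run_integ, compile_b, cfg_changed.
Round 2 fires r1, r2, r3, giving hdr_changed, cache_stale, publish_ok.
Round 3 fires r7, r9, r14, giving compile_c, format_ok, tag_release.
Round 4 fires r8, r10, r12, giving src_changed, cond_1, tests_changed.
Derived: cfg_changed (round 1), src_changed (round 4), tag_release (round 3), compile_c (round 3). deploy_prod never appears in any round.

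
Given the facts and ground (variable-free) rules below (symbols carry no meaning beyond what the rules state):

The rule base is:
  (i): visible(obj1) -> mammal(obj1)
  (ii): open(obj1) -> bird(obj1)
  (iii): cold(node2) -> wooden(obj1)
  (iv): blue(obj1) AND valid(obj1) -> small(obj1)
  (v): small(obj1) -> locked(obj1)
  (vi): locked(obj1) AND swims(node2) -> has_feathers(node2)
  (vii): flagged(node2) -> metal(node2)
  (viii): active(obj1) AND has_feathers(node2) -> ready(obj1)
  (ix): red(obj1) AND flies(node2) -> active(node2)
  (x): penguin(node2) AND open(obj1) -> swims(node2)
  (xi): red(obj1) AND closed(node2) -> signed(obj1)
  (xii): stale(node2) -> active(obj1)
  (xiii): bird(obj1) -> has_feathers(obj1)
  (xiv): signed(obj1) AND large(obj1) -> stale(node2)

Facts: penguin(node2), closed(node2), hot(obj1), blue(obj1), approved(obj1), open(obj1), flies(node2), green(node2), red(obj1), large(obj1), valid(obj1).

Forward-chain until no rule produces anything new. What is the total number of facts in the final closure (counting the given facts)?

Round 1 — (ii), (iv), (ix), (x), (xi), derive bird(obj1), small(obj1), active(node2), swims(node2), signed(obj1).
Round 2 — (v), (xiii), (xiv), derive locked(obj1), has_feathers(obj1), stale(node2).
Round 3 — (vi), (xii), derive has_feathers(node2), active(obj1).
Round 4 — (viii), derive ready(obj1).
Closure: {active(node2), active(obj1), approved(obj1), bird(obj1), blue(obj1), closed(node2), flies(node2), green(node2), has_feathers(node2), has_feathers(obj1), hot(obj1), large(obj1), locked(obj1), open(obj1), penguin(node2), ready(obj1), red(obj1), signed(obj1), small(obj1), stale(node2), swims(node2), valid(obj1)} — 22 facts.

22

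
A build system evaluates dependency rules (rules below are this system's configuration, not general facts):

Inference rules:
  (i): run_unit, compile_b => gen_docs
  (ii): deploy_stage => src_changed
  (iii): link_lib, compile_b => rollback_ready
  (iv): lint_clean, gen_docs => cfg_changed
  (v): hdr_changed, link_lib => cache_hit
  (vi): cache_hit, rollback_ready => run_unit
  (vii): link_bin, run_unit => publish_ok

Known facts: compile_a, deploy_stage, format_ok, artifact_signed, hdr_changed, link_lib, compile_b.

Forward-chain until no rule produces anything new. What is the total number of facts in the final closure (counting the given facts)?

12

[1] (ii) [deploy_stage => src_changed]; (iii) [link_lib, compile_b => rollback_ready]; (v) [hdr_changed, link_lib => cache_hit]. ⇒ new: src_changed, rollback_ready, cache_hit.
[2] (vi) [cache_hit, rollback_ready => run_unit]. ⇒ new: run_unit.
[3] (i) [run_unit, compile_b => gen_docs]. ⇒ new: gen_docs.
Closure: {artifact_signed, cache_hit, compile_a, compile_b, deploy_stage, format_ok, gen_docs, hdr_changed, link_lib, rollback_ready, run_unit, src_changed} — 12 facts.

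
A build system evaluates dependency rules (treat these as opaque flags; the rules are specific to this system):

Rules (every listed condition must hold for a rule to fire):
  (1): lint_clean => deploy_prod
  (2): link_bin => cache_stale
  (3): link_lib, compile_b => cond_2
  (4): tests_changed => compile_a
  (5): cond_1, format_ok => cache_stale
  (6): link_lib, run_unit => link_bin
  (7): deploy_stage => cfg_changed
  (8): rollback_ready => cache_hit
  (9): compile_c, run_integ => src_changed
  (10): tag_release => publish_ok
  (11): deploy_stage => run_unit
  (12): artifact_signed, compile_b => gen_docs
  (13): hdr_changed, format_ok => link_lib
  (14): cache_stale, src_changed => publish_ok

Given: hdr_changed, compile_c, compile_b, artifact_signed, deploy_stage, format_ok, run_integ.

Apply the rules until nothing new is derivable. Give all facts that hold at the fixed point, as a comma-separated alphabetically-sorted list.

Round 1 — (7), (9), (11), (12), (13), derive cfg_changed, src_changed, run_unit, gen_docs, link_lib.
Round 2 — (3), (6), derive cond_2, link_bin.
Round 3 — (2), derive cache_stale.
Round 4 — (14), derive publish_ok.

artifact_signed, cache_stale, cfg_changed, compile_b, compile_c, cond_2, deploy_stage, format_ok, gen_docs, hdr_changed, link_bin, link_lib, publish_ok, run_integ, run_unit, src_changed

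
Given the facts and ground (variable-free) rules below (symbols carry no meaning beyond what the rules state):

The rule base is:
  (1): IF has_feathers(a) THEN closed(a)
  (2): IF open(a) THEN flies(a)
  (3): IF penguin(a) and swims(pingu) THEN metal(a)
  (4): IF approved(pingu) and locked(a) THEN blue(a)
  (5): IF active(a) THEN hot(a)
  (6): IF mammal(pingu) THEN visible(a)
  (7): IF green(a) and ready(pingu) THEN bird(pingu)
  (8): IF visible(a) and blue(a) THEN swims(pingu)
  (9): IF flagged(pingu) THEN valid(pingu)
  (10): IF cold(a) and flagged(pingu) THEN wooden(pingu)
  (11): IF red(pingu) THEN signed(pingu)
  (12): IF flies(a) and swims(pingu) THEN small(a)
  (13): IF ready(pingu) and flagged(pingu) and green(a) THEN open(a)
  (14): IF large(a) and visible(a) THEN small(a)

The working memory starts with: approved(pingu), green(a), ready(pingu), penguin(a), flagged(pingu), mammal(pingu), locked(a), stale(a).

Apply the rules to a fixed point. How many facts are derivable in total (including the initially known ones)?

[1] (4) [IF approved(pingu) and locked(a) THEN blue(a)]; (6) [IF mammal(pingu) THEN visible(a)]; (7) [IF green(a) and ready(pingu) THEN bird(pingu)]; (9) [IF flagged(pingu) THEN valid(pingu)]; (13) [IF ready(pingu) and flagged(pingu) and green(a) THEN open(a)]. ⇒ new: blue(a), visible(a), bird(pingu), valid(pingu), open(a).
[2] (2) [IF open(a) THEN flies(a)]; (8) [IF visible(a) and blue(a) THEN swims(pingu)]. ⇒ new: flies(a), swims(pingu).
[3] (3) [IF penguin(a) and swims(pingu) THEN metal(a)]; (12) [IF flies(a) and swims(pingu) THEN small(a)]. ⇒ new: metal(a), small(a).
Closure: {approved(pingu), bird(pingu), blue(a), flagged(pingu), flies(a), green(a), locked(a), mammal(pingu), metal(a), open(a), penguin(a), ready(pingu), small(a), stale(a), swims(pingu), valid(pingu), visible(a)} — 17 facts.

17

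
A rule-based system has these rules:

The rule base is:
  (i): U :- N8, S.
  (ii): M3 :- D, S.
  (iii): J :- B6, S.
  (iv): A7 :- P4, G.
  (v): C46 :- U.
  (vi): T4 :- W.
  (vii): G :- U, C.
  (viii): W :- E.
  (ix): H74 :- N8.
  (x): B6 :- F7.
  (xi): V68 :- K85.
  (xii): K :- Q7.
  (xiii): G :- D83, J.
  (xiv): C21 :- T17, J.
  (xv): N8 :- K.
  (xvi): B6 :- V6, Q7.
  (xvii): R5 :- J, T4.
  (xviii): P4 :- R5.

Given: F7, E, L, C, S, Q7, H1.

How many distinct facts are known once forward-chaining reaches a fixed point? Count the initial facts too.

20

Round 1: (viii) [W :- E.]; (x) [B6 :- F7.]; (xii) [K :- Q7.]. Adds W, B6, K.
Round 2: (iii) [J :- B6, S.]; (vi) [T4 :- W.]; (xv) [N8 :- K.]. Adds J, T4, N8.
Round 3: (i) [U :- N8, S.]; (ix) [H74 :- N8.]; (xvii) [R5 :- J, T4.]. Adds U, H74, R5.
Round 4: (v) [C46 :- U.]; (vii) [G :- U, C.]; (xviii) [P4 :- R5.]. Adds C46, G, P4.
Round 5: (iv) [A7 :- P4, G.]. Adds A7.
Closure: {A7, B6, C, C46, E, F7, G, H1, H74, J, K, L, N8, P4, Q7, R5, S, T4, U, W} — 20 facts.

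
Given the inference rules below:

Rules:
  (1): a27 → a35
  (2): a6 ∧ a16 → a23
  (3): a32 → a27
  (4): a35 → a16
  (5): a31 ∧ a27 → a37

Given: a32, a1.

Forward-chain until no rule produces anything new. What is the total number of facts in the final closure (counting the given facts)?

Round 1: (3) [a32 → a27]. New: a27.
Round 2: (1) [a27 → a35]. New: a35.
Round 3: (4) [a35 → a16]. New: a16.
Closure: {a1, a16, a27, a32, a35} — 5 facts.

5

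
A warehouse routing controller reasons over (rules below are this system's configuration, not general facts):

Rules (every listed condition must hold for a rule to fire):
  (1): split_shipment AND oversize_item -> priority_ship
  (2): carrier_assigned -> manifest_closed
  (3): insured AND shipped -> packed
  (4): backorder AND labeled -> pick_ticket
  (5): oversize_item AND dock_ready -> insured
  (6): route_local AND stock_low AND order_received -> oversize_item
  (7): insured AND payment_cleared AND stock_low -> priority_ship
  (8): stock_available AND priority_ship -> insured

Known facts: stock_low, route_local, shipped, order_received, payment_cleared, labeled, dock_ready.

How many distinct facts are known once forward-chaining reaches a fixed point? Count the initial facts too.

[1] (6) [route_local AND stock_low AND order_received -> oversize_item]. ⇒ new: oversize_item.
[2] (5) [oversize_item AND dock_ready -> insured]. ⇒ new: insured.
[3] (3) [insured AND shipped -> packed]; (7) [insured AND payment_cleared AND stock_low -> priority_ship]. ⇒ new: packed, priority_ship.
Closure: {dock_ready, insured, labeled, order_received, oversize_item, packed, payment_cleared, priority_ship, route_local, shipped, stock_low} — 11 facts.

11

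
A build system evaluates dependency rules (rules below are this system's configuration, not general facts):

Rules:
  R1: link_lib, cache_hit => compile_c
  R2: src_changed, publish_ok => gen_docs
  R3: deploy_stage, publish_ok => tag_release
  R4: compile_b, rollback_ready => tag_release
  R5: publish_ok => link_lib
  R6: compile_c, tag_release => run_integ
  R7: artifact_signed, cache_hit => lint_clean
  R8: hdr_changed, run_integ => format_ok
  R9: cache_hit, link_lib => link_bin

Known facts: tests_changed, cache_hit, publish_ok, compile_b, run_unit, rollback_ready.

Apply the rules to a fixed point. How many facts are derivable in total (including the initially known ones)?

11

Round 1: R4 [compile_b, rollback_ready => tag_release]; R5 [publish_ok => link_lib]. Adds tag_release, link_lib.
Round 2: R1 [link_lib, cache_hit => compile_c]; R9 [cache_hit, link_lib => link_bin]. Adds compile_c, link_bin.
Round 3: R6 [compile_c, tag_release => run_integ]. Adds run_integ.
Closure: {cache_hit, compile_b, compile_c, link_bin, link_lib, publish_ok, rollback_ready, run_integ, run_unit, tag_release, tests_changed} — 11 facts.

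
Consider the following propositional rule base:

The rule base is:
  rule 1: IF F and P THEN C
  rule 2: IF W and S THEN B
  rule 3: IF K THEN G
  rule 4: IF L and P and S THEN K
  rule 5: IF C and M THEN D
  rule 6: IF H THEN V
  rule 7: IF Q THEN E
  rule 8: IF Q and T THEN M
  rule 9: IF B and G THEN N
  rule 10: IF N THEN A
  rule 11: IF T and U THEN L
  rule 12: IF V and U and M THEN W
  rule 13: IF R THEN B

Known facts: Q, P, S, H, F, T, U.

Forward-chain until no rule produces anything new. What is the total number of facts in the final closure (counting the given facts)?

Round 1: rule 1 [IF F and P THEN C]; rule 6 [IF H THEN V]; rule 7 [IF Q THEN E]; rule 8 [IF Q and T THEN M]; rule 11 [IF T and U THEN L]. New: C, V, E, M, L.
Round 2: rule 4 [IF L and P and S THEN K]; rule 5 [IF C and M THEN D]; rule 12 [IF V and U and M THEN W]. New: K, D, W.
Round 3: rule 2 [IF W and S THEN B]; rule 3 [IF K THEN G]. New: B, G.
Round 4: rule 9 [IF B and G THEN N]. New: N.
Round 5: rule 10 [IF N THEN A]. New: A.
Closure: {A, B, C, D, E, F, G, H, K, L, M, N, P, Q, S, T, U, V, W} — 19 facts.

19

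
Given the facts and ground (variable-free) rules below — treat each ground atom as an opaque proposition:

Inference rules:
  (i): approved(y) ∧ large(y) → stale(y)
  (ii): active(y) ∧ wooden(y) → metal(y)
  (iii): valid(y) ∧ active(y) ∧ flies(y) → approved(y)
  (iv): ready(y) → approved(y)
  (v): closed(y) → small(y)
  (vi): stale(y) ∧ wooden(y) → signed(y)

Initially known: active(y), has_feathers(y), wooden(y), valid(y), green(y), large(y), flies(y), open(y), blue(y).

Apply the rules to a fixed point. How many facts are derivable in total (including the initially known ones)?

13

Round 1: (ii) [active(y) ∧ wooden(y) → metal(y)]; (iii) [valid(y) ∧ active(y) ∧ flies(y) → approved(y)]. Adds metal(y), approved(y).
Round 2: (i) [approved(y) ∧ large(y) → stale(y)]. Adds stale(y).
Round 3: (vi) [stale(y) ∧ wooden(y) → signed(y)]. Adds signed(y).
Closure: {active(y), approved(y), blue(y), flies(y), green(y), has_feathers(y), large(y), metal(y), open(y), signed(y), stale(y), valid(y), wooden(y)} — 13 facts.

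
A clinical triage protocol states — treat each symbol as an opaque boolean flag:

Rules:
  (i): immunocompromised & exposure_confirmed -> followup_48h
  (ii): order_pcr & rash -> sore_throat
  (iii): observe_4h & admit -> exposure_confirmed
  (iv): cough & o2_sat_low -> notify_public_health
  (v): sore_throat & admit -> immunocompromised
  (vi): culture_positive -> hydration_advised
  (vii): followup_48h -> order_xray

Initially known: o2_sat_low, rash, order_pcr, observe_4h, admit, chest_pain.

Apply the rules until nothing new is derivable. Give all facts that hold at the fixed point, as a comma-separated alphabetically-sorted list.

admit, chest_pain, exposure_confirmed, followup_48h, immunocompromised, o2_sat_low, observe_4h, order_pcr, order_xray, rash, sore_throat

Round 1: (ii) [order_pcr & rash -> sore_throat]; (iii) [observe_4h & admit -> exposure_confirmed]. New: sore_throat, exposure_confirmed.
Round 2: (v) [sore_throat & admit -> immunocompromised]. New: immunocompromised.
Round 3: (i) [immunocompromised & exposure_confirmed -> followup_48h]. New: followup_48h.
Round 4: (vii) [followup_48h -> order_xray]. New: order_xray.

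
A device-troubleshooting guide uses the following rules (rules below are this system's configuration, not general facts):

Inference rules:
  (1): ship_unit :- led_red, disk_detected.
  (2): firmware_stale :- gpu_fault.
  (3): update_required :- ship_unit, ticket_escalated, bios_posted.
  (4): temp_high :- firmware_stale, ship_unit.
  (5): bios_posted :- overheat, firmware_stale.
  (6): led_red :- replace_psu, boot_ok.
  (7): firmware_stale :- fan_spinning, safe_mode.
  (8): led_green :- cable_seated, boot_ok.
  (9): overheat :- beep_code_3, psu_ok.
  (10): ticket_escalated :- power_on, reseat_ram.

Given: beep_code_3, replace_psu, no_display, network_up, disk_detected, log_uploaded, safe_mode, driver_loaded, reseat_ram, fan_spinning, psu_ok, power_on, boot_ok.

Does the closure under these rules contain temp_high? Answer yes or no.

Round 1: (6) [led_red :- replace_psu, boot_ok.]; (7) [firmware_stale :- fan_spinning, safe_mode.]; (9) [overheat :- beep_code_3, psu_ok.]; (10) [ticket_escalated :- power_on, reseat_ram.]. Adds led_red, firmware_stale, overheat, ticket_escalated.
Round 2: (1) [ship_unit :- led_red, disk_detected.]; (5) [bios_posted :- overheat, firmware_stale.]. Adds ship_unit, bios_posted.
Round 3: (3) [update_required :- ship_unit, ticket_escalated, bios_posted.]; (4) [temp_high :- firmware_stale, ship_unit.]. Adds update_required, temp_high.
temp_high appears in round 3, so it is derivable.

yes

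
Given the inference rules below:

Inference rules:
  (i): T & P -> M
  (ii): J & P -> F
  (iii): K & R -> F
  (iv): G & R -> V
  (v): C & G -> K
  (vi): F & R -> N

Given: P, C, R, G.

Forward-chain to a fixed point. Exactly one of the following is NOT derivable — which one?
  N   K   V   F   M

M

Round 1 — (iv), (v), derive V, K.
Round 2 — (iii), derive F.
Round 3 — (vi), derive N.
Derived: F (round 2), V (round 1), K (round 1), N (round 3). M never appears in any round.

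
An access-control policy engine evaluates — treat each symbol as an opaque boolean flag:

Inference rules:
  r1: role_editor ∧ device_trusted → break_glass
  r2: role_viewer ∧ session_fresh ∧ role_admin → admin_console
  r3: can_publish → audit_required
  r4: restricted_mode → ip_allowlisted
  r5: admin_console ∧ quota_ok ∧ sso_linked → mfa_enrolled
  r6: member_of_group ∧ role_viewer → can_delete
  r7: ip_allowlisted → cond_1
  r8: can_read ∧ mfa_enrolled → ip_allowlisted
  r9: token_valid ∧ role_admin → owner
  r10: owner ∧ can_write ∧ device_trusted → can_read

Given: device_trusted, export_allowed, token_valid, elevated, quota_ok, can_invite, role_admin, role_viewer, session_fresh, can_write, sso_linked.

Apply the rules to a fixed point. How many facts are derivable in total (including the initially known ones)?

Round 1 — r2, r9, derive admin_console, owner.
Round 2 — r5, r10, derive mfa_enrolled, can_read.
Round 3 — r8, derive ip_allowlisted.
Round 4 — r7, derive cond_1.
Closure: {admin_console, can_invite, can_read, can_write, cond_1, device_trusted, elevated, export_allowed, ip_allowlisted, mfa_enrolled, owner, quota_ok, role_admin, role_viewer, session_fresh, sso_linked, token_valid} — 17 facts.

17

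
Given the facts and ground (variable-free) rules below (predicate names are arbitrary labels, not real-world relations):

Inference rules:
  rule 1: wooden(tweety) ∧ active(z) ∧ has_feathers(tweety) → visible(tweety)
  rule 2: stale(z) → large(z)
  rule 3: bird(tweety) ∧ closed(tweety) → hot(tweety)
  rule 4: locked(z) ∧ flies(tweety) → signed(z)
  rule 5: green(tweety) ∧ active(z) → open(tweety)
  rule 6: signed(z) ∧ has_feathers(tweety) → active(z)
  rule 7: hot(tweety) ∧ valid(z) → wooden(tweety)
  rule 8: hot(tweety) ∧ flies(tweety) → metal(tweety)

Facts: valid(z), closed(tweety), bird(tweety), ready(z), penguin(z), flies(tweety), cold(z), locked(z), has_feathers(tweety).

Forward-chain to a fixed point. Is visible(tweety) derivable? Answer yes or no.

Round 1: rule 3 [bird(tweety) ∧ closed(tweety) → hot(tweety)]; rule 4 [locked(z) ∧ flies(tweety) → signed(z)]. New: hot(tweety), signed(z).
Round 2: rule 6 [signed(z) ∧ has_feathers(tweety) → active(z)]; rule 7 [hot(tweety) ∧ valid(z) → wooden(tweety)]; rule 8 [hot(tweety) ∧ flies(tweety) → metal(tweety)]. New: active(z), wooden(tweety), metal(tweety).
Round 3: rule 1 [wooden(tweety) ∧ active(z) ∧ has_feathers(tweety) → visible(tweety)]. New: visible(tweety).
visible(tweety) appears in round 3, so it is derivable.

yes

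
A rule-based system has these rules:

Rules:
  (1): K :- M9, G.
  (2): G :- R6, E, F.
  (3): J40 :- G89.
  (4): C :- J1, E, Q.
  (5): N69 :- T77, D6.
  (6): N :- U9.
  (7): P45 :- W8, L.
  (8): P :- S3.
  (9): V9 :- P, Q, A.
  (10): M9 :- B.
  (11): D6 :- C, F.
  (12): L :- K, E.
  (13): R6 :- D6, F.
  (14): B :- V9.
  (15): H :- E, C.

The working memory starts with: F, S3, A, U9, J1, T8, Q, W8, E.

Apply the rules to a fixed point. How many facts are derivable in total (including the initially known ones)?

Round 1 — (4), (6), (8), derive C, N, P.
Round 2 — (9), (11), (15), derive V9, D6, H.
Round 3 — (13), (14), derive R6, B.
Round 4 — (2), (10), derive G, M9.
Round 5 — (1), derive K.
Round 6 — (12), derive L.
Round 7 — (7), derive P45.
Closure: {A, B, C, D6, E, F, G, H, J1, K, L, M9, N, P, P45, Q, R6, S3, T8, U9, V9, W8} — 22 facts.

22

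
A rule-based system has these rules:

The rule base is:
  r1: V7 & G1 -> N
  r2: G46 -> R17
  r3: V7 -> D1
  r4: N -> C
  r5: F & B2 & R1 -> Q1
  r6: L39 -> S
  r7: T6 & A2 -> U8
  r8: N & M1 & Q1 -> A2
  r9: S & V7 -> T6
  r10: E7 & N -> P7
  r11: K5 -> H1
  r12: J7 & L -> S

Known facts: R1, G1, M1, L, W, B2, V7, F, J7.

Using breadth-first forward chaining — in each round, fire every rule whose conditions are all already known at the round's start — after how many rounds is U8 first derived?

3

Round 1: r1 [V7 & G1 -> N]; r3 [V7 -> D1]; r5 [F & B2 & R1 -> Q1]; r12 [J7 & L -> S]. New: N, D1, Q1, S.
Round 2: r4 [N -> C]; r8 [N & M1 & Q1 -> A2]; r9 [S & V7 -> T6]. New: C, A2, T6.
Round 3: r7 [T6 & A2 -> U8]. New: U8.
U8 first appears in round 3.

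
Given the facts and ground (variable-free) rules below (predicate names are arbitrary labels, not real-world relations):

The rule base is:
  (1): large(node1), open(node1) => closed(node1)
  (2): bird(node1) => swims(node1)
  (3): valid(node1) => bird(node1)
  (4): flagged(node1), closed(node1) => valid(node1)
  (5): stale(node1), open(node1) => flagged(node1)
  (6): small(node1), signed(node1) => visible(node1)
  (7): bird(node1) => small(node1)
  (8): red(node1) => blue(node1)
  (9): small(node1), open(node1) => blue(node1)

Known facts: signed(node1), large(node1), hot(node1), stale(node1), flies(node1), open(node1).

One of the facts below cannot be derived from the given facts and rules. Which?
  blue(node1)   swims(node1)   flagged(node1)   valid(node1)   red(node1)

red(node1)

Round 1: (1) [large(node1), open(node1) => closed(node1)]; (5) [stale(node1), open(node1) => flagged(node1)]. New: closed(node1), flagged(node1).
Round 2: (4) [flagged(node1), closed(node1) => valid(node1)]. New: valid(node1).
Round 3: (3) [valid(node1) => bird(node1)]. New: bird(node1).
Round 4: (2) [bird(node1) => swims(node1)]; (7) [bird(node1) => small(node1)]. New: swims(node1), small(node1).
Round 5: (6) [small(node1), signed(node1) => visible(node1)]; (9) [small(node1), open(node1) => blue(node1)]. New: visible(node1), blue(node1).
Derived: flagged(node1) (round 1), blue(node1) (round 5), swims(node1) (round 4), valid(node1) (round 2). red(node1) never appears in any round.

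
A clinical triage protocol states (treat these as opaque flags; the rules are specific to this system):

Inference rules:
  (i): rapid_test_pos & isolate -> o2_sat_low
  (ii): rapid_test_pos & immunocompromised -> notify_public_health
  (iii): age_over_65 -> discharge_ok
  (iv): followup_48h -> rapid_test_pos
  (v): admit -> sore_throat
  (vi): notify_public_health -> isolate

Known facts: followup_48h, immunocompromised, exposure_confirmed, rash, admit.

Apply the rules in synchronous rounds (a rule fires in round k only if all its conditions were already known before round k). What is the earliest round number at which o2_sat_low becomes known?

4

Round 1: (iv) [followup_48h -> rapid_test_pos]; (v) [admit -> sore_throat]. Adds rapid_test_pos, sore_throat.
Round 2: (ii) [rapid_test_pos & immunocompromised -> notify_public_health]. Adds notify_public_health.
Round 3: (vi) [notify_public_health -> isolate]. Adds isolate.
Round 4: (i) [rapid_test_pos & isolate -> o2_sat_low]. Adds o2_sat_low.
o2_sat_low first appears in round 4.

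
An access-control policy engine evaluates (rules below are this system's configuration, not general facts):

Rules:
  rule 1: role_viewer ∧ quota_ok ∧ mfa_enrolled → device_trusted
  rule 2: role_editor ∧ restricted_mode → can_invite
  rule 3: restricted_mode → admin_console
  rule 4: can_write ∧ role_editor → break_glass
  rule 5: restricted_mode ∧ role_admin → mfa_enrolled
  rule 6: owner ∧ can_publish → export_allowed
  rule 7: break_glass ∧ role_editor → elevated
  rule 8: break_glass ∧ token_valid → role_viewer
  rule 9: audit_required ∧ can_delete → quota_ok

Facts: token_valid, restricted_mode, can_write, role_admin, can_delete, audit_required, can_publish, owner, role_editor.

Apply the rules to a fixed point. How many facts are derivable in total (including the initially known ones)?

Round 1: rule 2 [role_editor ∧ restricted_mode → can_invite]; rule 3 [restricted_mode → admin_console]; rule 4 [can_write ∧ role_editor → break_glass]; rule 5 [restricted_mode ∧ role_admin → mfa_enrolled]; rule 6 [owner ∧ can_publish → export_allowed]; rule 9 [audit_required ∧ can_delete → quota_ok]. New: can_invite, admin_console, break_glass, mfa_enrolled, export_allowed, quota_ok.
Round 2: rule 7 [break_glass ∧ role_editor → elevated]; rule 8 [break_glass ∧ token_valid → role_viewer]. New: elevated, role_viewer.
Round 3: rule 1 [role_viewer ∧ quota_ok ∧ mfa_enrolled → device_trusted]. New: device_trusted.
Closure: {admin_console, audit_required, break_glass, can_delete, can_invite, can_publish, can_write, device_trusted, elevated, export_allowed, mfa_enrolled, owner, quota_ok, restricted_mode, role_admin, role_editor, role_viewer, token_valid} — 18 facts.

18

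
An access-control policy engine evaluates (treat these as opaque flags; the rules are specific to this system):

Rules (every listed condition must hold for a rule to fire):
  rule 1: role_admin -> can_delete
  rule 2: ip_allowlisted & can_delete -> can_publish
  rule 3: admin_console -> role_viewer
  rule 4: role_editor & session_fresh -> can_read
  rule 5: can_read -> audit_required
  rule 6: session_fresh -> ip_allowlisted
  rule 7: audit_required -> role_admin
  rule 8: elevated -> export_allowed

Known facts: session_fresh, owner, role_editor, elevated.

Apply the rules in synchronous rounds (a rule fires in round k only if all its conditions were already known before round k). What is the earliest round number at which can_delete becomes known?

4

Round 1 fires rule 4, rule 6, rule 8, giving can_read, ip_allowlisted, export_allowed.
Round 2 fires rule 5, giving audit_required.
Round 3 fires rule 7, giving role_admin.
Round 4 fires rule 1, giving can_delete.
can_delete first appears in round 4.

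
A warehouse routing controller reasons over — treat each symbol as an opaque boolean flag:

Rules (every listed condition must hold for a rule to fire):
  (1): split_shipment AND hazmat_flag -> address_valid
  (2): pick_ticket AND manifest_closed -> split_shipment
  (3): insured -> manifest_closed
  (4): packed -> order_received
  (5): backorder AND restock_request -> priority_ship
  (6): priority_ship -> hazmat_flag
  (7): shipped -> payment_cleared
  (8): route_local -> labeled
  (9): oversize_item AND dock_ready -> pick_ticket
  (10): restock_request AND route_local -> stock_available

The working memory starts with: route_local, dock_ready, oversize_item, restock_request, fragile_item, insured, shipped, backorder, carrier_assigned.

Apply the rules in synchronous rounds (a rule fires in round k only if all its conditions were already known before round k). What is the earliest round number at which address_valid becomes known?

Round 1 — (3), (5), (7), (8), (9), (10), derive manifest_closed, priority_ship, payment_cleared, labeled, pick_ticket, stock_available.
Round 2 — (2), (6), derive split_shipment, hazmat_flag.
Round 3 — (1), derive address_valid.
address_valid first appears in round 3.

3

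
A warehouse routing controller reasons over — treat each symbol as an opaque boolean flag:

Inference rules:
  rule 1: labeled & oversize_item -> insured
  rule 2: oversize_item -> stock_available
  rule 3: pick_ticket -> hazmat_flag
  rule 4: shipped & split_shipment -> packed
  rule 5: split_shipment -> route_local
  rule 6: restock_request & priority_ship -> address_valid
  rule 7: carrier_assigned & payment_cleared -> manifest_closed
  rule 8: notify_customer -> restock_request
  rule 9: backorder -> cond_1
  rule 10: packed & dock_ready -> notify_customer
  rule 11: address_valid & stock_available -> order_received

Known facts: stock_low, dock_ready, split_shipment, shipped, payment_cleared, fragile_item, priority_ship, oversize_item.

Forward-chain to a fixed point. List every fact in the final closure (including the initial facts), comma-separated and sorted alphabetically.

Round 1: rule 2 [oversize_item -> stock_available]; rule 4 [shipped & split_shipment -> packed]; rule 5 [split_shipment -> route_local]. Adds stock_available, packed, route_local.
Round 2: rule 10 [packed & dock_ready -> notify_customer]. Adds notify_customer.
Round 3: rule 8 [notify_customer -> restock_request]. Adds restock_request.
Round 4: rule 6 [restock_request & priority_ship -> address_valid]. Adds address_valid.
Round 5: rule 11 [address_valid & stock_available -> order_received]. Adds order_received.

address_valid, dock_ready, fragile_item, notify_customer, order_received, oversize_item, packed, payment_cleared, priority_ship, restock_request, route_local, shipped, split_shipment, stock_available, stock_low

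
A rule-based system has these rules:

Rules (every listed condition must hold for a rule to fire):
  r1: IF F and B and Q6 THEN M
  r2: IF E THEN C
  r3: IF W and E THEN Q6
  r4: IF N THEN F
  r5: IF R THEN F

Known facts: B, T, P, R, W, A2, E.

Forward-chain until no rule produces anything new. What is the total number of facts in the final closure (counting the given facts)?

Round 1 — r2, r3, r5, derive C, Q6, F.
Round 2 — r1, derive M.
Closure: {A2, B, C, E, F, M, P, Q6, R, T, W} — 11 facts.

11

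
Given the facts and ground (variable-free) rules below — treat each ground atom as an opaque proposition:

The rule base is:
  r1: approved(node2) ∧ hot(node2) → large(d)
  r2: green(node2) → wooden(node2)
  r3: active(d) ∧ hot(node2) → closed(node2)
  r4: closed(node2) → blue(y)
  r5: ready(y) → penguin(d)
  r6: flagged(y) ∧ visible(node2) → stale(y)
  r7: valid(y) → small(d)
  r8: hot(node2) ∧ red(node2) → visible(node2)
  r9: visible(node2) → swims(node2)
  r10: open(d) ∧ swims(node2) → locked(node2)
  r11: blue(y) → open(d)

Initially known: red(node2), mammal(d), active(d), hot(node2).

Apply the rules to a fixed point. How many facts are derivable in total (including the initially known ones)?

10

Round 1 — r3, r8, derive closed(node2), visible(node2).
Round 2 — r4, r9, derive blue(y), swims(node2).
Round 3 — r11, derive open(d).
Round 4 — r10, derive locked(node2).
Closure: {active(d), blue(y), closed(node2), hot(node2), locked(node2), mammal(d), open(d), red(node2), swims(node2), visible(node2)} — 10 facts.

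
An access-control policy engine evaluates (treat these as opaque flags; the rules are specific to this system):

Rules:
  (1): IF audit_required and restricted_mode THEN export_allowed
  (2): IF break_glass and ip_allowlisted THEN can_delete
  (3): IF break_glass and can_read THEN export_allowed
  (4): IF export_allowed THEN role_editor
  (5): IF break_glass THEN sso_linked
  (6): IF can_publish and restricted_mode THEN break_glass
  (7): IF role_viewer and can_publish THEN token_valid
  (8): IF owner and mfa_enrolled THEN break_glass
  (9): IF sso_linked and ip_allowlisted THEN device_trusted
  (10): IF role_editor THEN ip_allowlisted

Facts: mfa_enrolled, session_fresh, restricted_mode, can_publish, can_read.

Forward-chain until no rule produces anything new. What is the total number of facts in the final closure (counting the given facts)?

Round 1: (6) [IF can_publish and restricted_mode THEN break_glass]. Adds break_glass.
Round 2: (3) [IF break_glass and can_read THEN export_allowed]; (5) [IF break_glass THEN sso_linked]. Adds export_allowed, sso_linked.
Round 3: (4) [IF export_allowed THEN role_editor]. Adds role_editor.
Round 4: (10) [IF role_editor THEN ip_allowlisted]. Adds ip_allowlisted.
Round 5: (2) [IF break_glass and ip_allowlisted THEN can_delete]; (9) [IF sso_linked and ip_allowlisted THEN device_trusted]. Adds can_delete, device_trusted.
Closure: {break_glass, can_delete, can_publish, can_read, device_trusted, export_allowed, ip_allowlisted, mfa_enrolled, restricted_mode, role_editor, session_fresh, sso_linked} — 12 facts.

12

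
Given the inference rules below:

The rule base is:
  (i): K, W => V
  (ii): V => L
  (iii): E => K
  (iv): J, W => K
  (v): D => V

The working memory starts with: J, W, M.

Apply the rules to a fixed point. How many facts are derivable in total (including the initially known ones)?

Round 1 fires (iv), giving K.
Round 2 fires (i), giving V.
Round 3 fires (ii), giving L.
Closure: {J, K, L, M, V, W} — 6 facts.

6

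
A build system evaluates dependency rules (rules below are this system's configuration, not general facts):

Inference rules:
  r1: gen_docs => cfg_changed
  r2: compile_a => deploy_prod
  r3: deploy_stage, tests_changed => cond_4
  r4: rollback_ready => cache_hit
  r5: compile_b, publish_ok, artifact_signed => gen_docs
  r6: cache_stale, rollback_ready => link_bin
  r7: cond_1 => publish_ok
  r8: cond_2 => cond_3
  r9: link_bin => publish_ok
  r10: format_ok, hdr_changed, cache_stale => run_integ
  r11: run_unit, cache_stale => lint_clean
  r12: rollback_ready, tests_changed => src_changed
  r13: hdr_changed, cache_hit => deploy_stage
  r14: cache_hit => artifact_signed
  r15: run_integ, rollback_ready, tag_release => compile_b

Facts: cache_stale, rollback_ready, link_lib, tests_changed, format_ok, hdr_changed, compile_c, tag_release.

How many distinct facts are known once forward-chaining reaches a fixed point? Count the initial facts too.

19

Round 1: r4 [rollback_ready => cache_hit]; r6 [cache_stale, rollback_ready => link_bin]; r10 [format_ok, hdr_changed, cache_stale => run_integ]; r12 [rollback_ready, tests_changed => src_changed]. Adds cache_hit, link_bin, run_integ, src_changed.
Round 2: r9 [link_bin => publish_ok]; r13 [hdr_changed, cache_hit => deploy_stage]; r14 [cache_hit => artifact_signed]; r15 [run_integ, rollback_ready, tag_release => compile_b]. Adds publish_ok, deploy_stage, artifact_signed, compile_b.
Round 3: r3 [deploy_stage, tests_changed => cond_4]; r5 [compile_b, publish_ok, artifact_signed => gen_docs]. Adds cond_4, gen_docs.
Round 4: r1 [gen_docs => cfg_changed]. Adds cfg_changed.
Closure: {artifact_signed, cache_hit, cache_stale, cfg_changed, compile_b, compile_c, cond_4, deploy_stage, format_ok, gen_docs, hdr_changed, link_bin, link_lib, publish_ok, rollback_ready, run_integ, src_changed, tag_release, tests_changed} — 19 facts.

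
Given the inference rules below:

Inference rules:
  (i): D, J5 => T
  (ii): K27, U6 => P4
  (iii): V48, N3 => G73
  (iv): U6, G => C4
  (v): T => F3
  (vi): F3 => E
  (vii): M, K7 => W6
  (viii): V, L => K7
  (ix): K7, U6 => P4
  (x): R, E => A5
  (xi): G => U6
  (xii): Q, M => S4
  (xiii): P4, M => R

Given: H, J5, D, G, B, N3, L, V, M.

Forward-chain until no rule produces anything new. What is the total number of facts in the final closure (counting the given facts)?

19

[1] (i) [D, J5 => T]; (viii) [V, L => K7]; (xi) [G => U6]. ⇒ new: T, K7, U6.
[2] (iv) [U6, G => C4]; (v) [T => F3]; (vii) [M, K7 => W6]; (ix) [K7, U6 => P4]. ⇒ new: C4, F3, W6, P4.
[3] (vi) [F3 => E]; (xiii) [P4, M => R]. ⇒ new: E, R.
[4] (x) [R, E => A5]. ⇒ new: A5.
Closure: {A5, B, C4, D, E, F3, G, H, J5, K7, L, M, N3, P4, R, T, U6, V, W6} — 19 facts.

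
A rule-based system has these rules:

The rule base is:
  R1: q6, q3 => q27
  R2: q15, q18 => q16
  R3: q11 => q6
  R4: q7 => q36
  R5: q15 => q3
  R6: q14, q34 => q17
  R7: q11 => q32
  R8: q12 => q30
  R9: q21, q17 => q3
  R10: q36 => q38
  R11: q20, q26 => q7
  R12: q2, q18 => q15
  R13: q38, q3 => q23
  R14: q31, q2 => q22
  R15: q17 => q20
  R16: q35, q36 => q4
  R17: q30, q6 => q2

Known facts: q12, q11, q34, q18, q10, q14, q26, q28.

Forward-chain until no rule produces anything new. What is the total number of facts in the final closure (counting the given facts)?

Round 1 fires R3, R6, R7, R8, giving q6, q17, q32, q30.
Round 2 fires R15, R17, giving q20, q2.
Round 3 fires R11, R12, giving q7, q15.
Round 4 fires R2, R4, R5, giving q16, q36, q3.
Round 5 fires R1, R10, giving q27, q38.
Round 6 fires R13, giving q23.
Closure: {q10, q11, q12, q14, q15, q16, q17, q18, q2, q20, q23, q26, q27, q28, q3, q30, q32, q34, q36, q38, q6, q7} — 22 facts.

22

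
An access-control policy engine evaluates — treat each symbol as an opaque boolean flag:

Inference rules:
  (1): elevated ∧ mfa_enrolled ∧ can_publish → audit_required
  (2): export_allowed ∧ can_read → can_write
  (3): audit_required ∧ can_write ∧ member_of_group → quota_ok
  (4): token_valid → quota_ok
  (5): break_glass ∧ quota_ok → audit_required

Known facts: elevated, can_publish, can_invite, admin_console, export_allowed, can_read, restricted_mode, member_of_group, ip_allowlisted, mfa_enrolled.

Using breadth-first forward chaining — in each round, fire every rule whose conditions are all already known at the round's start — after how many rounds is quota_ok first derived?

2

Round 1: (1) [elevated ∧ mfa_enrolled ∧ can_publish → audit_required]; (2) [export_allowed ∧ can_read → can_write]. New: audit_required, can_write.
Round 2: (3) [audit_required ∧ can_write ∧ member_of_group → quota_ok]. New: quota_ok.
quota_ok first appears in round 2.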